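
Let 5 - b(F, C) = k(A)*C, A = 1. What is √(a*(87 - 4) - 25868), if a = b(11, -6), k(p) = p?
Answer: I*√24955 ≈ 157.97*I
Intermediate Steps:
b(F, C) = 5 - C
a = 11 (a = 5 - 1*(-6) = 5 + 6 = 11)
√(a*(87 - 4) - 25868) = √(11*(87 - 4) - 25868) = √(11*83 - 25868) = √(913 - 25868) = √(-24955) = I*√24955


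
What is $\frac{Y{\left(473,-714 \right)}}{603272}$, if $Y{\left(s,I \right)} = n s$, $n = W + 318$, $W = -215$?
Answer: $\frac{48719}{603272} \approx 0.080758$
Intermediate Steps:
$n = 103$ ($n = -215 + 318 = 103$)
$Y{\left(s,I \right)} = 103 s$
$\frac{Y{\left(473,-714 \right)}}{603272} = \frac{103 \cdot 473}{603272} = 48719 \cdot \frac{1}{603272} = \frac{48719}{603272}$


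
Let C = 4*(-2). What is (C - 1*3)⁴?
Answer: 14641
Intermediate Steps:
C = -8
(C - 1*3)⁴ = (-8 - 1*3)⁴ = (-8 - 3)⁴ = (-11)⁴ = 14641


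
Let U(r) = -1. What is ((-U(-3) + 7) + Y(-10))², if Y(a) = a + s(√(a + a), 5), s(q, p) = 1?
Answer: 1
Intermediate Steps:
Y(a) = 1 + a (Y(a) = a + 1 = 1 + a)
((-U(-3) + 7) + Y(-10))² = ((-1*(-1) + 7) + (1 - 10))² = ((1 + 7) - 9)² = (8 - 9)² = (-1)² = 1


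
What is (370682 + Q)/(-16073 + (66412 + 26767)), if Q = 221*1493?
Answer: 233545/25702 ≈ 9.0866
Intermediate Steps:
Q = 329953
(370682 + Q)/(-16073 + (66412 + 26767)) = (370682 + 329953)/(-16073 + (66412 + 26767)) = 700635/(-16073 + 93179) = 700635/77106 = 700635*(1/77106) = 233545/25702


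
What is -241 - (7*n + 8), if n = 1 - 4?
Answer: -228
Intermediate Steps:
n = -3
-241 - (7*n + 8) = -241 - (7*(-3) + 8) = -241 - (-21 + 8) = -241 - 1*(-13) = -241 + 13 = -228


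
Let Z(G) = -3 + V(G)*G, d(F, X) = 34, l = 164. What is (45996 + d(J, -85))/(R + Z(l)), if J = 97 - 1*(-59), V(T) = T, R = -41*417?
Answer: 23015/4898 ≈ 4.6989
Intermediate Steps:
R = -17097
J = 156 (J = 97 + 59 = 156)
Z(G) = -3 + G² (Z(G) = -3 + G*G = -3 + G²)
(45996 + d(J, -85))/(R + Z(l)) = (45996 + 34)/(-17097 + (-3 + 164²)) = 46030/(-17097 + (-3 + 26896)) = 46030/(-17097 + 26893) = 46030/9796 = 46030*(1/9796) = 23015/4898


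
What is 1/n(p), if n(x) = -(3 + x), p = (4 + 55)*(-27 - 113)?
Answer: 1/8257 ≈ 0.00012111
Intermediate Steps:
p = -8260 (p = 59*(-140) = -8260)
n(x) = -3 - x
1/n(p) = 1/(-3 - 1*(-8260)) = 1/(-3 + 8260) = 1/8257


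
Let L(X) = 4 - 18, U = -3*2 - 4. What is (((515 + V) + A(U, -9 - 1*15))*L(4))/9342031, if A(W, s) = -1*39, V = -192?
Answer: -3976/9342031 ≈ -0.00042560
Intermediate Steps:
U = -10 (U = -6 - 4 = -10)
A(W, s) = -39
L(X) = -14
(((515 + V) + A(U, -9 - 1*15))*L(4))/9342031 = (((515 - 192) - 39)*(-14))/9342031 = ((323 - 39)*(-14))*(1/9342031) = (284*(-14))*(1/9342031) = -3976*1/9342031 = -3976/9342031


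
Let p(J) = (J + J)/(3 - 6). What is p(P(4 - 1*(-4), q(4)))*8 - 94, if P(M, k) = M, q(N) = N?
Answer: -410/3 ≈ -136.67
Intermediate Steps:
p(J) = -2*J/3 (p(J) = (2*J)/(-3) = (2*J)*(-⅓) = -2*J/3)
p(P(4 - 1*(-4), q(4)))*8 - 94 = -2*(4 - 1*(-4))/3*8 - 94 = -2*(4 + 4)/3*8 - 94 = -⅔*8*8 - 94 = -16/3*8 - 94 = -128/3 - 94 = -410/3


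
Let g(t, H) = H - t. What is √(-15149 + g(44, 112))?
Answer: I*√15081 ≈ 122.8*I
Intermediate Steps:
√(-15149 + g(44, 112)) = √(-15149 + (112 - 1*44)) = √(-15149 + (112 - 44)) = √(-15149 + 68) = √(-15081) = I*√15081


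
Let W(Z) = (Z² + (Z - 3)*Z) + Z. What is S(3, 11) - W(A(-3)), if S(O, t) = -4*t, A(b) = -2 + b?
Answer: -104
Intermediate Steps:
W(Z) = Z + Z² + Z*(-3 + Z) (W(Z) = (Z² + (-3 + Z)*Z) + Z = (Z² + Z*(-3 + Z)) + Z = Z + Z² + Z*(-3 + Z))
S(3, 11) - W(A(-3)) = -4*11 - 2*(-2 - 3)*(-1 + (-2 - 3)) = -44 - 2*(-5)*(-1 - 5) = -44 - 2*(-5)*(-6) = -44 - 1*60 = -44 - 60 = -104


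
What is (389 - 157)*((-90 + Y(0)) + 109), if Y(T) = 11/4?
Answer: 5046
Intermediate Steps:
Y(T) = 11/4 (Y(T) = 11*(¼) = 11/4)
(389 - 157)*((-90 + Y(0)) + 109) = (389 - 157)*((-90 + 11/4) + 109) = 232*(-349/4 + 109) = 232*(87/4) = 5046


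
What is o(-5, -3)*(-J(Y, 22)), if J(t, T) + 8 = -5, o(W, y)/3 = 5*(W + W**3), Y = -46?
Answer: -25350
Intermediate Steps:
o(W, y) = 15*W + 15*W**3 (o(W, y) = 3*(5*(W + W**3)) = 3*(5*W + 5*W**3) = 15*W + 15*W**3)
J(t, T) = -13 (J(t, T) = -8 - 5 = -13)
o(-5, -3)*(-J(Y, 22)) = (15*(-5)*(1 + (-5)**2))*(-1*(-13)) = (15*(-5)*(1 + 25))*13 = (15*(-5)*26)*13 = -1950*13 = -25350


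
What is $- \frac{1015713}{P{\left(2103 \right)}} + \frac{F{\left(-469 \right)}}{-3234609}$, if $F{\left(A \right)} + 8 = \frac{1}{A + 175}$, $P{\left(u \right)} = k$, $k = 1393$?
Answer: $- \frac{137988244802867}{189244034154} \approx -729.16$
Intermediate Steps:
$P{\left(u \right)} = 1393$
$F{\left(A \right)} = -8 + \frac{1}{175 + A}$ ($F{\left(A \right)} = -8 + \frac{1}{A + 175} = -8 + \frac{1}{175 + A}$)
$- \frac{1015713}{P{\left(2103 \right)}} + \frac{F{\left(-469 \right)}}{-3234609} = - \frac{1015713}{1393} + \frac{\frac{1}{175 - 469} \left(-1399 - -3752\right)}{-3234609} = \left(-1015713\right) \frac{1}{1393} + \frac{-1399 + 3752}{-294} \left(- \frac{1}{3234609}\right) = - \frac{1015713}{1393} + \left(- \frac{1}{294}\right) 2353 \left(- \frac{1}{3234609}\right) = - \frac{1015713}{1393} - - \frac{2353}{950975046} = - \frac{1015713}{1393} + \frac{2353}{950975046} = - \frac{137988244802867}{189244034154}$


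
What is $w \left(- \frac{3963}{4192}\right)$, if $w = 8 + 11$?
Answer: $- \frac{75297}{4192} \approx -17.962$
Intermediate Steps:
$w = 19$
$w \left(- \frac{3963}{4192}\right) = 19 \left(- \frac{3963}{4192}\right) = - \frac{75297}{4192}$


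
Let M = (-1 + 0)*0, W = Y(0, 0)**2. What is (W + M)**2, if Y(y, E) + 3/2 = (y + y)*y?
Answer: 81/16 ≈ 5.0625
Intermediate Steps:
Y(y, E) = -3/2 + 2*y**2 (Y(y, E) = -3/2 + (y + y)*y = -3/2 + (2*y)*y = -3/2 + 2*y**2)
W = 9/4 (W = (-3/2 + 2*0**2)**2 = (-3/2 + 2*0)**2 = (-3/2 + 0)**2 = (-3/2)**2 = 9/4 ≈ 2.2500)
M = 0 (M = -1*0 = 0)
(W + M)**2 = (9/4 + 0)**2 = (9/4)**2 = 81/16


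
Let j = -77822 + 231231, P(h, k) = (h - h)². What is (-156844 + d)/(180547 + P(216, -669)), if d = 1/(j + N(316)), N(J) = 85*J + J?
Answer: -28323673739/32604079995 ≈ -0.86872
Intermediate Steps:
P(h, k) = 0 (P(h, k) = 0² = 0)
N(J) = 86*J
j = 153409
d = 1/180585 (d = 1/(153409 + 86*316) = 1/(153409 + 27176) = 1/180585 ≈ 5.5376e-6)
(-156844 + d)/(180547 + P(216, -669)) = (-156844 + 1/180585)/(180547 + 0) = -28323673739/180585/180547 = -28323673739/180585*1/180547 = -28323673739/32604079995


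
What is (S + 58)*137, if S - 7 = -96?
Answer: -4247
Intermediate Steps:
S = -89 (S = 7 - 96 = -89)
(S + 58)*137 = (-89 + 58)*137 = -31*137 = -4247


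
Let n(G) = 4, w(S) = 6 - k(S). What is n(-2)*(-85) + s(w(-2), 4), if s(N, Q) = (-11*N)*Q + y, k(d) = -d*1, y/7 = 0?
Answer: -516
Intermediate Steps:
y = 0 (y = 7*0 = 0)
k(d) = -d
w(S) = 6 + S (w(S) = 6 - (-1)*S = 6 + S)
s(N, Q) = -11*N*Q (s(N, Q) = (-11*N)*Q + 0 = -11*N*Q + 0 = -11*N*Q)
n(-2)*(-85) + s(w(-2), 4) = 4*(-85) - 11*(6 - 2)*4 = -340 - 11*4*4 = -340 - 176 = -516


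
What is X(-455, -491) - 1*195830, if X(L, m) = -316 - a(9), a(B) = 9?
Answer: -196155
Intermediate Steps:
X(L, m) = -325 (X(L, m) = -316 - 1*9 = -316 - 9 = -325)
X(-455, -491) - 1*195830 = -325 - 1*195830 = -325 - 195830 = -196155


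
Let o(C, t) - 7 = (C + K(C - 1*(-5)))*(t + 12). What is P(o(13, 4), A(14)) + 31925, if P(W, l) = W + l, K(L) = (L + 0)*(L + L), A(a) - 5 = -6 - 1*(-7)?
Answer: 42514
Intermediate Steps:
A(a) = 6 (A(a) = 5 + (-6 - 1*(-7)) = 5 + (-6 + 7) = 5 + 1 = 6)
K(L) = 2*L² (K(L) = L*(2*L) = 2*L²)
o(C, t) = 7 + (12 + t)*(C + 2*(5 + C)²) (o(C, t) = 7 + (C + 2*(C - 1*(-5))²)*(t + 12) = 7 + (C + 2*(C + 5)²)*(12 + t) = 7 + (C + 2*(5 + C)²)*(12 + t) = 7 + (12 + t)*(C + 2*(5 + C)²))
P(o(13, 4), A(14)) + 31925 = ((7 + 12*13 + 24*(5 + 13)² + 13*4 + 2*4*(5 + 13)²) + 6) + 31925 = ((7 + 156 + 24*18² + 52 + 2*4*18²) + 6) + 31925 = ((7 + 156 + 24*324 + 52 + 2*4*324) + 6) + 31925 = ((7 + 156 + 7776 + 52 + 2592) + 6) + 31925 = (10583 + 6) + 31925 = 10589 + 31925 = 42514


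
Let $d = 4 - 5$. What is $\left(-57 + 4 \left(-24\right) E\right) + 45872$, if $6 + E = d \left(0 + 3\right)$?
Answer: $46679$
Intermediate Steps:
$d = -1$ ($d = 4 - 5 = -1$)
$E = -9$ ($E = -6 - \left(0 + 3\right) = -6 - 3 = -9$)
$\left(-57 + 4 \left(-24\right) E\right) + 45872 = \left(-57 + 4 \left(-24\right) \left(-9\right)\right) + 45872 = \left(-57 - -864\right) + 45872 = \left(-57 + 864\right) + 45872 = 807 + 45872 = 46679$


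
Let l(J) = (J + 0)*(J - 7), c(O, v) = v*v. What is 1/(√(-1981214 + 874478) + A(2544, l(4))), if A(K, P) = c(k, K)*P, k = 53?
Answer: -1617984/125657866787345 - I*√69171/1507894401448140 ≈ -1.2876e-8 - 1.7442e-13*I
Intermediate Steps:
c(O, v) = v²
l(J) = J*(-7 + J)
A(K, P) = P*K² (A(K, P) = K²*P = P*K²)
1/(√(-1981214 + 874478) + A(2544, l(4))) = 1/(√(-1981214 + 874478) + (4*(-7 + 4))*2544²) = 1/(√(-1106736) + (4*(-3))*6471936) = 1/(4*I*√69171 - 12*6471936) = 1/(4*I*√69171 - 77663232) = 1/(-77663232 + 4*I*√69171)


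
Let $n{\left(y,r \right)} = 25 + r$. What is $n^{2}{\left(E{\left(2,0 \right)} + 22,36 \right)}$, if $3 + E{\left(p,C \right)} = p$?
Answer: $3721$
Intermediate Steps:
$E{\left(p,C \right)} = -3 + p$
$n^{2}{\left(E{\left(2,0 \right)} + 22,36 \right)} = \left(25 + 36\right)^{2} = 61^{2} = 3721$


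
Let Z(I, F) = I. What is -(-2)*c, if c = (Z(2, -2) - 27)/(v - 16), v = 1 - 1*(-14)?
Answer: 50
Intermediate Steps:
v = 15 (v = 1 + 14 = 15)
c = 25 (c = (2 - 27)/(15 - 16) = -25/(-1) = -25*(-1) = 25)
-(-2)*c = -(-2)*25 = -1*(-50) = 50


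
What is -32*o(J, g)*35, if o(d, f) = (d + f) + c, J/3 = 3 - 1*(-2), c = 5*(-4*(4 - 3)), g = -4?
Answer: 10080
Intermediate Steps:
c = -20 (c = 5*(-4*1) = 5*(-4) = -20)
J = 15 (J = 3*(3 - 1*(-2)) = 3*(3 + 2) = 3*5 = 15)
o(d, f) = -20 + d + f (o(d, f) = (d + f) - 20 = -20 + d + f)
-32*o(J, g)*35 = -32*(-20 + 15 - 4)*35 = -32*(-9)*35 = 288*35 = 10080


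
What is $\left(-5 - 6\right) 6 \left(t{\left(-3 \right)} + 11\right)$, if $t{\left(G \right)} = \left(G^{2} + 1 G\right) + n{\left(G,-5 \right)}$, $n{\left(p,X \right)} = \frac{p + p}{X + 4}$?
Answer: $-1518$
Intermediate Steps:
$n{\left(p,X \right)} = \frac{2 p}{4 + X}$
$t{\left(G \right)} = G^{2} - G$ ($t{\left(G \right)} = \left(G^{2} + 1 G\right) + \frac{2 G}{4 - 5} = \left(G^{2} + G\right) + \frac{2 G}{-1} = \left(G + G^{2}\right) + 2 G \left(-1\right) = \left(G + G^{2}\right) - 2 G = G^{2} - G$)
$\left(-5 - 6\right) 6 \left(t{\left(-3 \right)} + 11\right) = \left(-5 - 6\right) 6 \left(- 3 \left(-1 - 3\right) + 11\right) = \left(-11\right) 6 \left(\left(-3\right) \left(-4\right) + 11\right) = - 66 \left(12 + 11\right) = \left(-66\right) 23 = -1518$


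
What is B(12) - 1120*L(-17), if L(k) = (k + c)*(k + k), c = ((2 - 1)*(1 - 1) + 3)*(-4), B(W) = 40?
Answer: -1104280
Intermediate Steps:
c = -12 (c = (1*0 + 3)*(-4) = (0 + 3)*(-4) = 3*(-4) = -12)
L(k) = 2*k*(-12 + k) (L(k) = (k - 12)*(k + k) = (-12 + k)*(2*k) = 2*k*(-12 + k))
B(12) - 1120*L(-17) = 40 - 2240*(-17)*(-12 - 17) = 40 - 2240*(-17)*(-29) = 40 - 1120*986 = 40 - 1104320 = -1104280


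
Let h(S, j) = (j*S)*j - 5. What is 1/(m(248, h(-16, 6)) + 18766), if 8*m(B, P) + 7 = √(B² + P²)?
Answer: 150121/2816989447 - √399065/2816989447 ≈ 5.3067e-5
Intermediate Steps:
h(S, j) = -5 + S*j² (h(S, j) = (S*j)*j - 5 = S*j² - 5 = -5 + S*j²)
m(B, P) = -7/8 + √(B² + P²)/8
1/(m(248, h(-16, 6)) + 18766) = 1/((-7/8 + √(248² + (-5 - 16*6²)²)/8) + 18766) = 1/((-7/8 + √(61504 + (-5 - 16*36)²)/8) + 18766) = 1/((-7/8 + √(61504 + (-5 - 576)²)/8) + 18766) = 1/((-7/8 + √(61504 + (-581)²)/8) + 18766) = 1/((-7/8 + √(61504 + 337561)/8) + 18766) = 1/((-7/8 + √399065/8) + 18766) = 1/(150121/8 + √399065/8)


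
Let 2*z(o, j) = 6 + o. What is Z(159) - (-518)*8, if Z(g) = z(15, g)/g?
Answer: 439271/106 ≈ 4144.1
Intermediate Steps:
z(o, j) = 3 + o/2 (z(o, j) = (6 + o)/2 = 3 + o/2)
Z(g) = 21/(2*g) (Z(g) = (3 + (½)*15)/g = (3 + 15/2)/g = 21/(2*g))
Z(159) - (-518)*8 = (21/2)/159 - (-518)*8 = (21/2)*(1/159) - 1*(-4144) = 7/106 + 4144 = 439271/106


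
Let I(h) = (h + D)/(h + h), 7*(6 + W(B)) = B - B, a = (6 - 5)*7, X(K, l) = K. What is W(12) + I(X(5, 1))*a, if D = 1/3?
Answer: -34/15 ≈ -2.2667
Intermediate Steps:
a = 7 (a = 1*7 = 7)
W(B) = -6 (W(B) = -6 + (B - B)/7 = -6 + (⅐)*0 = -6 + 0 = -6)
D = ⅓ (D = 1*(⅓) = ⅓ ≈ 0.33333)
I(h) = (⅓ + h)/(2*h) (I(h) = (h + ⅓)/(h + h) = (⅓ + h)/((2*h)) = (⅓ + h)*(1/(2*h)) = (⅓ + h)/(2*h))
W(12) + I(X(5, 1))*a = -6 + ((⅙)*(1 + 3*5)/5)*7 = -6 + ((⅙)*(⅕)*(1 + 15))*7 = -6 + ((⅙)*(⅕)*16)*7 = -6 + (8/15)*7 = -6 + 56/15 = -34/15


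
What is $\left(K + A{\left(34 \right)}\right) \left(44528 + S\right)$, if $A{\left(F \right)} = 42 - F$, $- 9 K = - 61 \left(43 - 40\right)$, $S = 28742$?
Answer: $\frac{6227950}{3} \approx 2.076 \cdot 10^{6}$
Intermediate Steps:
$K = \frac{61}{3}$ ($K = - \frac{\left(-61\right) \left(43 - 40\right)}{9} = - \frac{\left(-61\right) 3}{9} = \left(- \frac{1}{9}\right) \left(-183\right) = \frac{61}{3} \approx 20.333$)
$\left(K + A{\left(34 \right)}\right) \left(44528 + S\right) = \left(\frac{61}{3} + \left(42 - 34\right)\right) \left(44528 + 28742\right) = \left(\frac{61}{3} + \left(42 - 34\right)\right) 73270 = \left(\frac{61}{3} + 8\right) 73270 = \frac{85}{3} \cdot 73270 = \frac{6227950}{3}$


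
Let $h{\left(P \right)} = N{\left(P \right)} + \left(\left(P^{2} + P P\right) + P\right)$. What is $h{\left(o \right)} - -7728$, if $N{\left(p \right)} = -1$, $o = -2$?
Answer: $7733$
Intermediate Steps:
$h{\left(P \right)} = -1 + P + 2 P^{2}$ ($h{\left(P \right)} = -1 + \left(\left(P^{2} + P P\right) + P\right) = -1 + \left(\left(P^{2} + P^{2}\right) + P\right) = -1 + \left(2 P^{2} + P\right) = -1 + \left(P + 2 P^{2}\right) = -1 + P + 2 P^{2}$)
$h{\left(o \right)} - -7728 = \left(-1 - 2 + 2 \left(-2\right)^{2}\right) - -7728 = \left(-1 - 2 + 2 \cdot 4\right) + 7728 = \left(-1 - 2 + 8\right) + 7728 = 5 + 7728 = 7733$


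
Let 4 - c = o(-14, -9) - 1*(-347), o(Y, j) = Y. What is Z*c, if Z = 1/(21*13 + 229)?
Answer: -329/502 ≈ -0.65538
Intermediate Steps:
c = -329 (c = 4 - (-14 - 1*(-347)) = 4 - (-14 + 347) = 4 - 1*333 = 4 - 333 = -329)
Z = 1/502 (Z = 1/(273 + 229) = 1/502 ≈ 0.0019920)
Z*c = (1/502)*(-329) = -329/502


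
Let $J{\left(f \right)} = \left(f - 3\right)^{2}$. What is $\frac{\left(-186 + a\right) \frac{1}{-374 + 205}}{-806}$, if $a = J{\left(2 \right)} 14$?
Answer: $- \frac{86}{68107} \approx -0.0012627$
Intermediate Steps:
$J{\left(f \right)} = \left(-3 + f\right)^{2}$
$a = 14$ ($a = \left(-3 + 2\right)^{2} \cdot 14 = \left(-1\right)^{2} \cdot 14 = 1 \cdot 14 = 14$)
$\frac{\left(-186 + a\right) \frac{1}{-374 + 205}}{-806} = \frac{\left(-186 + 14\right) \frac{1}{-374 + 205}}{-806} = - \frac{172}{-169} \left(- \frac{1}{806}\right) = \left(-172\right) \left(- \frac{1}{169}\right) \left(- \frac{1}{806}\right) = \frac{172}{169} \left(- \frac{1}{806}\right) = - \frac{86}{68107}$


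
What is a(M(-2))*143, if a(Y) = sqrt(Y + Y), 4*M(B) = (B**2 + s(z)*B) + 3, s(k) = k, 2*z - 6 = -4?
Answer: 143*sqrt(10)/2 ≈ 226.10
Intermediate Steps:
z = 1 (z = 3 + (1/2)*(-4) = 3 - 2 = 1)
M(B) = 3/4 + B/4 + B**2/4 (M(B) = ((B**2 + 1*B) + 3)/4 = ((B**2 + B) + 3)/4 = ((B + B**2) + 3)/4 = (3 + B + B**2)/4 = 3/4 + B/4 + B**2/4)
a(Y) = sqrt(2)*sqrt(Y) (a(Y) = sqrt(2*Y) = sqrt(2)*sqrt(Y))
a(M(-2))*143 = (sqrt(2)*sqrt(3/4 + (1/4)*(-2) + (1/4)*(-2)**2))*143 = (sqrt(2)*sqrt(3/4 - 1/2 + (1/4)*4))*143 = (sqrt(2)*sqrt(3/4 - 1/2 + 1))*143 = (sqrt(2)*sqrt(5/4))*143 = (sqrt(2)*(sqrt(5)/2))*143 = (sqrt(10)/2)*143 = 143*sqrt(10)/2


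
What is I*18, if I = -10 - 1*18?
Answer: -504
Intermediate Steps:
I = -28 (I = -10 - 18 = -28)
I*18 = -28*18 = -504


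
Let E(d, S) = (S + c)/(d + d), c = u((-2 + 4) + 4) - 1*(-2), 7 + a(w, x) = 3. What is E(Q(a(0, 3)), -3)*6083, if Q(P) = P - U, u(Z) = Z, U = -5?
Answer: 30415/2 ≈ 15208.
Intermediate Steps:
a(w, x) = -4 (a(w, x) = -7 + 3 = -4)
Q(P) = 5 + P (Q(P) = P - 1*(-5) = P + 5 = 5 + P)
c = 8 (c = ((-2 + 4) + 4) - 1*(-2) = (2 + 4) + 2 = 6 + 2 = 8)
E(d, S) = (8 + S)/(2*d) (E(d, S) = (S + 8)/(d + d) = (8 + S)/((2*d)) = (8 + S)*(1/(2*d)) = (8 + S)/(2*d))
E(Q(a(0, 3)), -3)*6083 = ((8 - 3)/(2*(5 - 4)))*6083 = ((½)*5/1)*6083 = ((½)*1*5)*6083 = (5/2)*6083 = 30415/2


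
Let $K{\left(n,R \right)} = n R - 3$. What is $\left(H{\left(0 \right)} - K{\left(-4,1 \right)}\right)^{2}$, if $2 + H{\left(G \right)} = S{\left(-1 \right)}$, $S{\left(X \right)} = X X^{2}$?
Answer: $16$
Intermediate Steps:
$K{\left(n,R \right)} = -3 + R n$ ($K{\left(n,R \right)} = R n - 3 = -3 + R n$)
$S{\left(X \right)} = X^{3}$
$H{\left(G \right)} = -3$ ($H{\left(G \right)} = -2 + \left(-1\right)^{3} = -2 - 1 = -3$)
$\left(H{\left(0 \right)} - K{\left(-4,1 \right)}\right)^{2} = \left(-3 - \left(-3 + 1 \left(-4\right)\right)\right)^{2} = \left(-3 - \left(-3 - 4\right)\right)^{2} = \left(-3 - -7\right)^{2} = \left(-3 + 7\right)^{2} = 4^{2} = 16$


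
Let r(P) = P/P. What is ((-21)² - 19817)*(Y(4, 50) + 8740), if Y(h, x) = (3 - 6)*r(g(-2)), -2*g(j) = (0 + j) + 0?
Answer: -169288112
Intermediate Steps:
g(j) = -j/2 (g(j) = -((0 + j) + 0)/2 = -(j + 0)/2 = -j/2)
r(P) = 1
Y(h, x) = -3 (Y(h, x) = (3 - 6)*1 = -3*1 = -3)
((-21)² - 19817)*(Y(4, 50) + 8740) = ((-21)² - 19817)*(-3 + 8740) = (441 - 19817)*8737 = -19376*8737 = -169288112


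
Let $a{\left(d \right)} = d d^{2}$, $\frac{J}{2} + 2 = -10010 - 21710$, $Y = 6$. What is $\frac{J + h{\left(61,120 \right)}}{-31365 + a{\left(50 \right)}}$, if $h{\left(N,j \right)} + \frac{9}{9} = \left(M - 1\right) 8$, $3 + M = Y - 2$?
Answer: $- \frac{12689}{18727} \approx -0.67758$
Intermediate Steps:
$J = -63444$ ($J = -4 + 2 \left(-10010 - 21710\right) = -4 + 2 \left(-31720\right) = -4 - 63440 = -63444$)
$a{\left(d \right)} = d^{3}$
$M = 1$ ($M = -3 + \left(6 - 2\right) = -3 + 4 = 1$)
$h{\left(N,j \right)} = -1$ ($h{\left(N,j \right)} = -1 + \left(1 - 1\right) 8 = -1 + 0 \cdot 8 = -1 + 0 = -1$)
$\frac{J + h{\left(61,120 \right)}}{-31365 + a{\left(50 \right)}} = \frac{-63444 - 1}{-31365 + 50^{3}} = - \frac{63445}{-31365 + 125000} = - \frac{63445}{93635} = \left(-63445\right) \frac{1}{93635} = - \frac{12689}{18727}$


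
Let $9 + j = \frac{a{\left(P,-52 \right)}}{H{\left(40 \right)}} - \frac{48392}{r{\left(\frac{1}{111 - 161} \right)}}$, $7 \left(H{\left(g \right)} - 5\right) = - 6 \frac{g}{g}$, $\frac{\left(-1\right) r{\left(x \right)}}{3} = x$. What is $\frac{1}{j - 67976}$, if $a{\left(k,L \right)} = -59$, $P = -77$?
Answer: $- \frac{87}{76084334} \approx -1.1435 \cdot 10^{-6}$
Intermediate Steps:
$r{\left(x \right)} = - 3 x$
$H{\left(g \right)} = \frac{29}{7}$ ($H{\left(g \right)} = 5 + \frac{\left(-6\right) \frac{g}{g}}{7} = 5 + \frac{\left(-6\right) 1}{7} = 5 + \frac{1}{7} \left(-6\right) = 5 - \frac{6}{7} = \frac{29}{7}$)
$j = - \frac{70170422}{87}$ ($j = -9 - \left(\frac{413}{29} + \frac{2419600}{3}\right) = -9 - \left(\frac{413}{29} + \frac{48392}{\left(-3\right) \frac{1}{-50}}\right) = -9 - \left(\frac{413}{29} + \frac{48392}{\left(-3\right) \left(- \frac{1}{50}\right)}\right) = -9 - \left(\frac{413}{29} + \frac{48392}{\frac{3}{50}}\right) = -9 - \frac{70169639}{87} = - \frac{70170422}{87} \approx -8.0656 \cdot 10^{5}$)
$\frac{1}{j - 67976} = \frac{1}{- \frac{70170422}{87} - 67976} = \frac{1}{- \frac{76084334}{87}} = - \frac{87}{76084334}$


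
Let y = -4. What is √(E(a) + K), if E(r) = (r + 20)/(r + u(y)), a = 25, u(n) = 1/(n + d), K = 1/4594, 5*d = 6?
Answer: √20389701802/105662 ≈ 1.3514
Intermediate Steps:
d = 6/5 (d = (⅕)*6 = 6/5 ≈ 1.2000)
K = 1/4594 ≈ 0.00021768
u(n) = 1/(6/5 + n) (u(n) = 1/(n + 6/5) = 1/(6/5 + n))
E(r) = (20 + r)/(-5/14 + r) (E(r) = (r + 20)/(r + 5/(6 + 5*(-4))) = (20 + r)/(r + 5/(6 - 20)) = (20 + r)/(r + 5/(-14)) = (20 + r)/(r + 5*(-1/14)) = (20 + r)/(r - 5/14) = (20 + r)/(-5/14 + r))
√(E(a) + K) = √(14*(20 + 25)/(-5 + 14*25) + 1/4594) = √(14*45/(-5 + 350) + 1/4594) = √(14*45/345 + 1/4594) = √(14*(1/345)*45 + 1/4594) = √(42/23 + 1/4594) = √(192971/105662) = √20389701802/105662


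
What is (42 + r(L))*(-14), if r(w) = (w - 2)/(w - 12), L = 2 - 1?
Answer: -6482/11 ≈ -589.27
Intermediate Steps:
L = 1
r(w) = (-2 + w)/(-12 + w)
(42 + r(L))*(-14) = (42 + (-2 + 1)/(-12 + 1))*(-14) = (42 - 1/(-11))*(-14) = (42 - 1/11*(-1))*(-14) = (42 + 1/11)*(-14) = (463/11)*(-14) = -6482/11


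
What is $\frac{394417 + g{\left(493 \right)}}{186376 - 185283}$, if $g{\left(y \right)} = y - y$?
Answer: $\frac{394417}{1093} \approx 360.86$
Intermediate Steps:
$g{\left(y \right)} = 0$
$\frac{394417 + g{\left(493 \right)}}{186376 - 185283} = \frac{394417 + 0}{186376 - 185283} = \frac{394417}{1093}$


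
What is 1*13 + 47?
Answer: 60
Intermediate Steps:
1*13 + 47 = 13 + 47 = 60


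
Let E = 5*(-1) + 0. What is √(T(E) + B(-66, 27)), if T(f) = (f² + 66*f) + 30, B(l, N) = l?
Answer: I*√341 ≈ 18.466*I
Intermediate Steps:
E = -5 (E = -5 + 0 = -5)
T(f) = 30 + f² + 66*f
√(T(E) + B(-66, 27)) = √((30 + (-5)² + 66*(-5)) - 66) = √((30 + 25 - 330) - 66) = √(-275 - 66) = √(-341) = I*√341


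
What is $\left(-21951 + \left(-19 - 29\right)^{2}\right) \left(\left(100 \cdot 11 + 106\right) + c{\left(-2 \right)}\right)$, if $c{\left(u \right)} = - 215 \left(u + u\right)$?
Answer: $-40590702$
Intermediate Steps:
$c{\left(u \right)} = - 430 u$ ($c{\left(u \right)} = - 215 \cdot 2 u = - 430 u$)
$\left(-21951 + \left(-19 - 29\right)^{2}\right) \left(\left(100 \cdot 11 + 106\right) + c{\left(-2 \right)}\right) = \left(-21951 + \left(-19 - 29\right)^{2}\right) \left(\left(100 \cdot 11 + 106\right) - -860\right) = \left(-21951 + \left(-48\right)^{2}\right) \left(\left(1100 + 106\right) + 860\right) = \left(-21951 + 2304\right) \left(1206 + 860\right) = \left(-19647\right) 2066 = -40590702$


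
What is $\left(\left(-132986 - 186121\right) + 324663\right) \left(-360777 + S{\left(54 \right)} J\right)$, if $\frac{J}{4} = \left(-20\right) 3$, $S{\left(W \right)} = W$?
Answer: $-2076482772$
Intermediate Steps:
$J = -240$ ($J = 4 \left(\left(-20\right) 3\right) = 4 \left(-60\right) = -240$)
$\left(\left(-132986 - 186121\right) + 324663\right) \left(-360777 + S{\left(54 \right)} J\right) = \left(\left(-132986 - 186121\right) + 324663\right) \left(-360777 + 54 \left(-240\right)\right) = \left(\left(-132986 - 186121\right) + 324663\right) \left(-360777 - 12960\right) = \left(-319107 + 324663\right) \left(-373737\right) = 5556 \left(-373737\right) = -2076482772$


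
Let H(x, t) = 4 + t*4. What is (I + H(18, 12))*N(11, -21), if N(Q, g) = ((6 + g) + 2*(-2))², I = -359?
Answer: -110827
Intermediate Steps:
H(x, t) = 4 + 4*t
N(Q, g) = (2 + g)² (N(Q, g) = ((6 + g) - 4)² = (2 + g)²)
(I + H(18, 12))*N(11, -21) = (-359 + (4 + 4*12))*(2 - 21)² = (-359 + (4 + 48))*(-19)² = (-359 + 52)*361 = -307*361 = -110827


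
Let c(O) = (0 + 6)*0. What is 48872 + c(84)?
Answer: 48872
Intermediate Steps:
c(O) = 0 (c(O) = 6*0 = 0)
48872 + c(84) = 48872 + 0 = 48872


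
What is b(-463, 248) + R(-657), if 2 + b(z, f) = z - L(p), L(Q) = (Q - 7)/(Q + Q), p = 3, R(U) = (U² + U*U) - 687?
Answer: 2586440/3 ≈ 8.6215e+5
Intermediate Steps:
R(U) = -687 + 2*U² (R(U) = (U² + U²) - 687 = 2*U² - 687 = -687 + 2*U²)
L(Q) = (-7 + Q)/(2*Q) (L(Q) = (-7 + Q)/((2*Q)) = (-7 + Q)*(1/(2*Q)) = (-7 + Q)/(2*Q))
b(z, f) = -4/3 + z (b(z, f) = -2 + (z - (-7 + 3)/(2*3)) = -2 + (z - (-4)/(2*3)) = -2 + (z - 1*(-⅔)) = -2 + (z + ⅔) = -2 + (⅔ + z) = -4/3 + z)
b(-463, 248) + R(-657) = (-4/3 - 463) + (-687 + 2*(-657)²) = -1393/3 + (-687 + 2*431649) = -1393/3 + (-687 + 863298) = -1393/3 + 862611 = 2586440/3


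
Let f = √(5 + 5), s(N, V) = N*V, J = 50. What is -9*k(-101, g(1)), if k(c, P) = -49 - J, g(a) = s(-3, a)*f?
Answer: 891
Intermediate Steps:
f = √10 ≈ 3.1623
g(a) = -3*a*√10 (g(a) = (-3*a)*√10 = -3*a*√10)
k(c, P) = -99 (k(c, P) = -49 - 1*50 = -49 - 50 = -99)
-9*k(-101, g(1)) = -9*(-99) = 891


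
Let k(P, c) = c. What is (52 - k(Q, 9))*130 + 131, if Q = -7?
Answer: 5721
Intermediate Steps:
(52 - k(Q, 9))*130 + 131 = (52 - 1*9)*130 + 131 = (52 - 9)*130 + 131 = 43*130 + 131 = 5590 + 131 = 5721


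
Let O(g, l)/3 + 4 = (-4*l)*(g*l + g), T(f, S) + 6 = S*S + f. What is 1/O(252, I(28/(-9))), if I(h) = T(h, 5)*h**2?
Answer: -19683/1416893217700 ≈ -1.3892e-8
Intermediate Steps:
T(f, S) = -6 + f + S**2 (T(f, S) = -6 + (S*S + f) = -6 + (S**2 + f) = -6 + (f + S**2) = -6 + f + S**2)
I(h) = h**2*(19 + h) (I(h) = (-6 + h + 5**2)*h**2 = (-6 + h + 25)*h**2 = (19 + h)*h**2 = h**2*(19 + h))
O(g, l) = -12 - 12*l*(g + g*l) (O(g, l) = -12 + 3*((-4*l)*(g*l + g)) = -12 + 3*((-4*l)*(g + g*l)) = -12 + 3*(-4*l*(g + g*l)) = -12 - 12*l*(g + g*l))
1/O(252, I(28/(-9))) = 1/(-12 - 12*252*(28/(-9))**2*(19 + 28/(-9)) - 12*252*((28/(-9))**2*(19 + 28/(-9)))**2) = 1/(-12 - 12*252*(28*(-1/9))**2*(19 + 28*(-1/9)) - 12*252*((28*(-1/9))**2*(19 + 28*(-1/9)))**2) = 1/(-12 - 12*252*(-28/9)**2*(19 - 28/9) - 12*252*((-28/9)**2*(19 - 28/9))**2) = 1/(-12 - 12*252*(784/81)*(143/9) - 12*252*((784/81)*(143/9))**2) = 1/(-12 - 12*252*112112/729 - 12*252*(112112/729)**2) = 1/(-12 - 12556544/27 - 12*252*12569100544/531441) = 1/(-12 - 12556544/27 - 1407739260928/19683) = 1/(-1416893217700/19683) = -19683/1416893217700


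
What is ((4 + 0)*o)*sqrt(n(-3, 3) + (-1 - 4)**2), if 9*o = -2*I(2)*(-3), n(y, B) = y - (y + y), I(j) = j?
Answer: 32*sqrt(7)/3 ≈ 28.221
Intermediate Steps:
n(y, B) = -y (n(y, B) = y - 2*y = -y)
o = 4/3 (o = (-2*2*(-3))/9 = (-4*(-3))/9 = (1/9)*12 = 4/3 ≈ 1.3333)
((4 + 0)*o)*sqrt(n(-3, 3) + (-1 - 4)**2) = ((4 + 0)*(4/3))*sqrt(-1*(-3) + (-1 - 4)**2) = (4*(4/3))*sqrt(3 + (-5)**2) = 16*sqrt(3 + 25)/3 = 16*sqrt(28)/3 = 16*(2*sqrt(7))/3 = 32*sqrt(7)/3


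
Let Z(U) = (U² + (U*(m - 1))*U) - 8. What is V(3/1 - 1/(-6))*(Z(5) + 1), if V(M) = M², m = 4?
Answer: 11191/12 ≈ 932.58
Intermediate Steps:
Z(U) = -8 + 4*U² (Z(U) = (U² + (U*(4 - 1))*U) - 8 = (U² + (U*3)*U) - 8 = (U² + (3*U)*U) - 8 = (U² + 3*U²) - 8 = 4*U² - 8 = -8 + 4*U²)
V(3/1 - 1/(-6))*(Z(5) + 1) = (3/1 - 1/(-6))²*((-8 + 4*5²) + 1) = (3*1 - 1*(-⅙))²*((-8 + 4*25) + 1) = (3 + ⅙)²*((-8 + 100) + 1) = (19/6)²*(92 + 1) = (361/36)*93 = 11191/12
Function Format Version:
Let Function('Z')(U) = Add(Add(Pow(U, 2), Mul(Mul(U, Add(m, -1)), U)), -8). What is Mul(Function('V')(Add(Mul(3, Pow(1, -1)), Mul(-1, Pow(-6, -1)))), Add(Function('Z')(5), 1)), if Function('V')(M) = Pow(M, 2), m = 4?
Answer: Rational(11191, 12) ≈ 932.58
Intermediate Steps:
Function('Z')(U) = Add(-8, Mul(4, Pow(U, 2))) (Function('Z')(U) = Add(Add(Pow(U, 2), Mul(Mul(U, Add(4, -1)), U)), -8) = Add(Add(Pow(U, 2), Mul(Mul(U, 3), U)), -8) = Add(Add(Pow(U, 2), Mul(Mul(3, U), U)), -8) = Add(Add(Pow(U, 2), Mul(3, Pow(U, 2))), -8) = Add(Mul(4, Pow(U, 2)), -8) = Add(-8, Mul(4, Pow(U, 2))))
Mul(Function('V')(Add(Mul(3, Pow(1, -1)), Mul(-1, Pow(-6, -1)))), Add(Function('Z')(5), 1)) = Mul(Pow(Add(Mul(3, Pow(1, -1)), Mul(-1, Pow(-6, -1))), 2), Add(Add(-8, Mul(4, Pow(5, 2))), 1)) = Mul(Pow(Add(Mul(3, 1), Mul(-1, Rational(-1, 6))), 2), Add(Add(-8, Mul(4, 25)), 1)) = Mul(Pow(Add(3, Rational(1, 6)), 2), Add(Add(-8, 100), 1)) = Mul(Pow(Rational(19, 6), 2), Add(92, 1)) = Mul(Rational(361, 36), 93) = Rational(11191, 12)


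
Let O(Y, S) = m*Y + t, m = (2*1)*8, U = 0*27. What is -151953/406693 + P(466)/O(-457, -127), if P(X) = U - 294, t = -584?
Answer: -25720313/76458284 ≈ -0.33640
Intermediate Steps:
U = 0
m = 16 (m = 2*8 = 16)
P(X) = -294 (P(X) = 0 - 294 = -294)
O(Y, S) = -584 + 16*Y (O(Y, S) = 16*Y - 584 = -584 + 16*Y)
-151953/406693 + P(466)/O(-457, -127) = -151953/406693 - 294/(-584 + 16*(-457)) = -151953*1/406693 - 294/(-584 - 7312) = -151953/406693 - 294/(-7896) = -151953/406693 - 294*(-1/7896) = -151953/406693 + 7/188 = -25720313/76458284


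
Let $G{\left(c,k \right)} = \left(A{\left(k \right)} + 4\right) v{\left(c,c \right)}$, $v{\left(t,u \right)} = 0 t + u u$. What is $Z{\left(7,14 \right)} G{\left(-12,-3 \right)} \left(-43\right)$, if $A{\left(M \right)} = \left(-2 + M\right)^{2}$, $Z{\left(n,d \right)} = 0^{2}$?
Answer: $0$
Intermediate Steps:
$Z{\left(n,d \right)} = 0$
$v{\left(t,u \right)} = u^{2}$ ($v{\left(t,u \right)} = 0 + u^{2} = u^{2}$)
$G{\left(c,k \right)} = c^{2} \left(4 + \left(-2 + k\right)^{2}\right)$ ($G{\left(c,k \right)} = \left(\left(-2 + k\right)^{2} + 4\right) c^{2} = \left(4 + \left(-2 + k\right)^{2}\right) c^{2} = c^{2} \left(4 + \left(-2 + k\right)^{2}\right)$)
$Z{\left(7,14 \right)} G{\left(-12,-3 \right)} \left(-43\right) = 0 \left(-12\right)^{2} \left(4 + \left(-2 - 3\right)^{2}\right) \left(-43\right) = 0 \cdot 144 \left(4 + \left(-5\right)^{2}\right) \left(-43\right) = 0 \cdot 144 \left(4 + 25\right) \left(-43\right) = 0 \cdot 144 \cdot 29 \left(-43\right) = 0 \cdot 4176 \left(-43\right) = 0 \left(-43\right) = 0$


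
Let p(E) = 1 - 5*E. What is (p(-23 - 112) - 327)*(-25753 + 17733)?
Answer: -2798980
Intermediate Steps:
(p(-23 - 112) - 327)*(-25753 + 17733) = ((1 - 5*(-23 - 112)) - 327)*(-25753 + 17733) = ((1 - 5*(-135)) - 327)*(-8020) = ((1 + 675) - 327)*(-8020) = (676 - 327)*(-8020) = 349*(-8020) = -2798980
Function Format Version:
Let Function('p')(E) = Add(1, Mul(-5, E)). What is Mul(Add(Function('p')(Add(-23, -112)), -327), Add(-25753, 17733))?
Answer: -2798980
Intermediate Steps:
Mul(Add(Function('p')(Add(-23, -112)), -327), Add(-25753, 17733)) = Mul(Add(Add(1, Mul(-5, Add(-23, -112))), -327), Add(-25753, 17733)) = Mul(Add(Add(1, Mul(-5, -135)), -327), -8020) = Mul(Add(Add(1, 675), -327), -8020) = Mul(Add(676, -327), -8020) = Mul(349, -8020) = -2798980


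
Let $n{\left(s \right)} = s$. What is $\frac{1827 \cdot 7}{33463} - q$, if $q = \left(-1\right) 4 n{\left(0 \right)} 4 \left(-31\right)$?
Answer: $\frac{12789}{33463} \approx 0.38218$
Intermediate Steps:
$q = 0$ ($q = \left(-1\right) 4 \cdot 0 \cdot 4 \left(-31\right) = \left(-4\right) 0 \cdot 4 \left(-31\right) = 0 \cdot 4 \left(-31\right) = 0 \left(-31\right) = 0$)
$\frac{1827 \cdot 7}{33463} - q = \frac{1827 \cdot 7}{33463} - 0 = 12789 \cdot \frac{1}{33463} + 0 = \frac{12789}{33463} + 0 = \frac{12789}{33463}$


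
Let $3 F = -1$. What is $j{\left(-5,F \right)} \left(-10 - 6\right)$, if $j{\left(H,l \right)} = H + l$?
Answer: $\frac{256}{3} \approx 85.333$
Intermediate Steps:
$F = - \frac{1}{3}$ ($F = \frac{1}{3} \left(-1\right) = - \frac{1}{3} \approx -0.33333$)
$j{\left(-5,F \right)} \left(-10 - 6\right) = \left(-5 - \frac{1}{3}\right) \left(-10 - 6\right) = \left(- \frac{16}{3}\right) \left(-16\right) = \frac{256}{3}$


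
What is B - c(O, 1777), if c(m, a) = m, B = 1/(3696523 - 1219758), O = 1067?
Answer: -2642708254/2476765 ≈ -1067.0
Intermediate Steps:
B = 1/2476765 ≈ 4.0375e-7
B - c(O, 1777) = 1/2476765 - 1*1067 = 1/2476765 - 1067 = -2642708254/2476765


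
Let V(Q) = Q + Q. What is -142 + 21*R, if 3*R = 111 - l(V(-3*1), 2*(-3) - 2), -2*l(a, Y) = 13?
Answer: 1361/2 ≈ 680.50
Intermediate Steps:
V(Q) = 2*Q
l(a, Y) = -13/2 (l(a, Y) = -½*13 = -13/2)
R = 235/6 (R = (111 - 1*(-13/2))/3 = (111 + 13/2)/3 = (⅓)*(235/2) = 235/6 ≈ 39.167)
-142 + 21*R = -142 + 21*(235/6) = -142 + 1645/2 = 1361/2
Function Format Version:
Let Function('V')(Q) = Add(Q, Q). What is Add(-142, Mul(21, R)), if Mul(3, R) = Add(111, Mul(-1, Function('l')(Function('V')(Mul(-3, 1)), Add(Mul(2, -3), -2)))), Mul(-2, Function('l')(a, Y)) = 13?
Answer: Rational(1361, 2) ≈ 680.50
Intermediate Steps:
Function('V')(Q) = Mul(2, Q)
Function('l')(a, Y) = Rational(-13, 2) (Function('l')(a, Y) = Mul(Rational(-1, 2), 13) = Rational(-13, 2))
R = Rational(235, 6) (R = Mul(Rational(1, 3), Add(111, Mul(-1, Rational(-13, 2)))) = Mul(Rational(1, 3), Add(111, Rational(13, 2))) = Mul(Rational(1, 3), Rational(235, 2)) = Rational(235, 6) ≈ 39.167)
Add(-142, Mul(21, R)) = Add(-142, Mul(21, Rational(235, 6))) = Add(-142, Rational(1645, 2)) = Rational(1361, 2)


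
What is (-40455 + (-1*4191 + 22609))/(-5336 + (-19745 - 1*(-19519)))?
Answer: 22037/5562 ≈ 3.9621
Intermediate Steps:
(-40455 + (-1*4191 + 22609))/(-5336 + (-19745 - 1*(-19519))) = (-40455 + (-4191 + 22609))/(-5336 + (-19745 + 19519)) = (-40455 + 18418)/(-5336 - 226) = -22037/(-5562) = -22037*(-1/5562) = 22037/5562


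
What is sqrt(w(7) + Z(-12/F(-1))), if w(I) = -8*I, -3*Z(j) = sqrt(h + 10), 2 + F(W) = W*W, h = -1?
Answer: I*sqrt(57) ≈ 7.5498*I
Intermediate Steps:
F(W) = -2 + W**2 (F(W) = -2 + W*W = -2 + W**2)
Z(j) = -1 (Z(j) = -sqrt(-1 + 10)/3 = -sqrt(9)/3 = -1/3*3 = -1)
sqrt(w(7) + Z(-12/F(-1))) = sqrt(-8*7 - 1) = sqrt(-56 - 1) = sqrt(-57) = I*sqrt(57)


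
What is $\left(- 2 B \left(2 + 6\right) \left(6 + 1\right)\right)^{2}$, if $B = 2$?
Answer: $50176$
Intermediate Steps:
$\left(- 2 B \left(2 + 6\right) \left(6 + 1\right)\right)^{2} = \left(\left(-2\right) 2 \left(2 + 6\right) \left(6 + 1\right)\right)^{2} = \left(- 4 \cdot 8 \cdot 7\right)^{2} = \left(\left(-4\right) 56\right)^{2} = \left(-224\right)^{2} = 50176$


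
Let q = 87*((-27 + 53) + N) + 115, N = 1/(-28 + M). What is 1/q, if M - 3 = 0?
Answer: 25/59338 ≈ 0.00042131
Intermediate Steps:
M = 3 (M = 3 + 0 = 3)
N = -1/25 (N = 1/(-28 + 3) = 1/(-25) = -1/25 ≈ -0.040000)
q = 59338/25 (q = 87*((-27 + 53) - 1/25) + 115 = 87*(26 - 1/25) + 115 = 87*(649/25) + 115 = 56463/25 + 115 = 59338/25 ≈ 2373.5)
1/q = 1/(59338/25) = 25/59338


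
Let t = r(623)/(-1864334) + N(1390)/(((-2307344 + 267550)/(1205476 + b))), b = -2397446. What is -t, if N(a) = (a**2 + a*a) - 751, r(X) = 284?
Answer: -2146368258894082881/950714326799 ≈ -2.2576e+6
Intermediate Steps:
N(a) = -751 + 2*a**2 (N(a) = (a**2 + a**2) - 751 = 2*a**2 - 751 = -751 + 2*a**2)
t = 2146368258894082881/950714326799 (t = 284/(-1864334) + (-751 + 2*1390**2)/(((-2307344 + 267550)/(1205476 - 2397446))) = 284*(-1/1864334) + (-751 + 2*1932100)/((-2039794/(-1191970))) = -142/932167 + (-751 + 3864200)/((-2039794*(-1/1191970))) = -142/932167 + 3863449/(1019897/595985) = -142/932167 + 3863449*(595985/1019897) = -142/932167 + 2302557652265/1019897 = 2146368258894082881/950714326799 ≈ 2.2576e+6)
-t = -1*2146368258894082881/950714326799 = -2146368258894082881/950714326799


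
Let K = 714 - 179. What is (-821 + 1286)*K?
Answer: 248775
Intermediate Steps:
K = 535
(-821 + 1286)*K = (-821 + 1286)*535 = 465*535 = 248775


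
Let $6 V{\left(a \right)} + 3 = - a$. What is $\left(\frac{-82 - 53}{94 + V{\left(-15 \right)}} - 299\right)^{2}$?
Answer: $\frac{92409769}{1024} \approx 90244.0$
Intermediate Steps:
$V{\left(a \right)} = - \frac{1}{2} - \frac{a}{6}$ ($V{\left(a \right)} = - \frac{1}{2} + \frac{\left(-1\right) a}{6} = - \frac{1}{2} - \frac{a}{6}$)
$\left(\frac{-82 - 53}{94 + V{\left(-15 \right)}} - 299\right)^{2} = \left(\frac{-82 - 53}{94 - -2} - 299\right)^{2} = \left(- \frac{135}{94 + \left(- \frac{1}{2} + \frac{5}{2}\right)} - 299\right)^{2} = \left(- \frac{135}{94 + 2} - 299\right)^{2} = \left(- \frac{135}{96} - 299\right)^{2} = \left(\left(-135\right) \frac{1}{96} - 299\right)^{2} = \left(- \frac{45}{32} - 299\right)^{2} = \left(- \frac{9613}{32}\right)^{2} = \frac{92409769}{1024}$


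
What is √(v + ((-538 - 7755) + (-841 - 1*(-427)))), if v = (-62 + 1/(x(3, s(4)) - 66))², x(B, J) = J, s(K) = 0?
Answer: I*√21175043/66 ≈ 69.722*I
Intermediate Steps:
v = 16752649/4356 (v = (-62 + 1/(0 - 66))² = (-62 + 1/(-66))² = (-62 - 1/66)² = (-4093/66)² = 16752649/4356 ≈ 3845.9)
√(v + ((-538 - 7755) + (-841 - 1*(-427)))) = √(16752649/4356 + ((-538 - 7755) + (-841 - 1*(-427)))) = √(16752649/4356 + (-8293 + (-841 + 427))) = √(16752649/4356 + (-8293 - 414)) = √(16752649/4356 - 8707) = √(-21175043/4356) = I*√21175043/66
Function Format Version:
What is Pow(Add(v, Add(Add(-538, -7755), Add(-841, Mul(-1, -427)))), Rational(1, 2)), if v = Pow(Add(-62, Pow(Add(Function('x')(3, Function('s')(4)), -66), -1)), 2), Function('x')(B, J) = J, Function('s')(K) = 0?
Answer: Mul(Rational(1, 66), I, Pow(21175043, Rational(1, 2))) ≈ Mul(69.722, I)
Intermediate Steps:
v = Rational(16752649, 4356) (v = Pow(Add(-62, Pow(Add(0, -66), -1)), 2) = Pow(Add(-62, Pow(-66, -1)), 2) = Pow(Add(-62, Rational(-1, 66)), 2) = Pow(Rational(-4093, 66), 2) = Rational(16752649, 4356) ≈ 3845.9)
Pow(Add(v, Add(Add(-538, -7755), Add(-841, Mul(-1, -427)))), Rational(1, 2)) = Pow(Add(Rational(16752649, 4356), Add(Add(-538, -7755), Add(-841, Mul(-1, -427)))), Rational(1, 2)) = Pow(Add(Rational(16752649, 4356), Add(-8293, Add(-841, 427))), Rational(1, 2)) = Pow(Add(Rational(16752649, 4356), Add(-8293, -414)), Rational(1, 2)) = Pow(Add(Rational(16752649, 4356), -8707), Rational(1, 2)) = Pow(Rational(-21175043, 4356), Rational(1, 2)) = Mul(Rational(1, 66), I, Pow(21175043, Rational(1, 2)))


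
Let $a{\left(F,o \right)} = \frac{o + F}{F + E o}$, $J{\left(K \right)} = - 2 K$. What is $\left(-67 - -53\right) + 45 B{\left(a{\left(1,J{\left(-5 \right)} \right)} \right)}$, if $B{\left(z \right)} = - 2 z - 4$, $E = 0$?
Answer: $-1184$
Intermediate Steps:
$a{\left(F,o \right)} = \frac{F + o}{F}$ ($a{\left(F,o \right)} = \frac{o + F}{F + 0 o} = \frac{F + o}{F + 0} = \frac{F + o}{F}$)
$B{\left(z \right)} = -4 - 2 z$
$\left(-67 - -53\right) + 45 B{\left(a{\left(1,J{\left(-5 \right)} \right)} \right)} = \left(-67 - -53\right) + 45 \left(-4 - 2 \frac{1 - -10}{1}\right) = \left(-67 + 53\right) + 45 \left(-4 - 2 \cdot 1 \left(1 + 10\right)\right) = -14 + 45 \left(-4 - 2 \cdot 1 \cdot 11\right) = -14 + 45 \left(-4 - 22\right) = -14 + 45 \left(-26\right) = -14 - 1170 = -1184$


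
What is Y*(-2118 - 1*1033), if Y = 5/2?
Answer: -15755/2 ≈ -7877.5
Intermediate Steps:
Y = 5/2 (Y = 5*(1/2) = 5/2 ≈ 2.5000)
Y*(-2118 - 1*1033) = 5*(-2118 - 1*1033)/2 = 5*(-2118 - 1033)/2 = (5/2)*(-3151) = -15755/2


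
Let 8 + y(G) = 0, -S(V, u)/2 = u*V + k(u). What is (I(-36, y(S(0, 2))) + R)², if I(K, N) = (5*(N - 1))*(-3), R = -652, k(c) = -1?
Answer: 267289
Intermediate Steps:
S(V, u) = 2 - 2*V*u (S(V, u) = -2*(u*V - 1) = -2*(V*u - 1) = -2*(-1 + V*u) = 2 - 2*V*u)
y(G) = -8 (y(G) = -8 + 0 = -8)
I(K, N) = 15 - 15*N (I(K, N) = (5*(-1 + N))*(-3) = (-5 + 5*N)*(-3) = 15 - 15*N)
(I(-36, y(S(0, 2))) + R)² = ((15 - 15*(-8)) - 652)² = ((15 + 120) - 652)² = (135 - 652)² = (-517)² = 267289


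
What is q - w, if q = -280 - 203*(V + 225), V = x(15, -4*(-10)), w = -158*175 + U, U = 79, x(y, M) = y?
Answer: -21429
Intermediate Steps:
w = -27571 (w = -158*175 + 79 = -27650 + 79 = -27571)
V = 15
q = -49000 (q = -280 - 203*(15 + 225) = -280 - 203*240 = -280 - 1*48720 = -280 - 48720 = -49000)
q - w = -49000 - 1*(-27571) = -49000 + 27571 = -21429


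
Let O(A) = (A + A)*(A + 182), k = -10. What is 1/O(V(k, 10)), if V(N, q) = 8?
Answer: 1/3040 ≈ 0.00032895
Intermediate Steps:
O(A) = 2*A*(182 + A) (O(A) = (2*A)*(182 + A) = 2*A*(182 + A))
1/O(V(k, 10)) = 1/(2*8*(182 + 8)) = 1/(2*8*190) = 1/3040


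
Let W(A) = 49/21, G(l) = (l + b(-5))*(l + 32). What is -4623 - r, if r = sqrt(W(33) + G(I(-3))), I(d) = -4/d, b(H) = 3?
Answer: -4623 - sqrt(1321)/3 ≈ -4635.1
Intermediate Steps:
G(l) = (3 + l)*(32 + l) (G(l) = (l + 3)*(l + 32) = (3 + l)*(32 + l))
W(A) = 7/3 (W(A) = 49*(1/21) = 7/3)
r = sqrt(1321)/3 (r = sqrt(7/3 + (96 + (-4/(-3))**2 + 35*(-4/(-3)))) = sqrt(7/3 + (96 + (-4*(-1/3))**2 + 35*(-4*(-1/3)))) = sqrt(7/3 + (96 + (4/3)**2 + 35*(4/3))) = sqrt(7/3 + (96 + 16/9 + 140/3)) = sqrt(7/3 + 1300/9) = sqrt(1321/9) = sqrt(1321)/3 ≈ 12.115)
-4623 - r = -4623 - sqrt(1321)/3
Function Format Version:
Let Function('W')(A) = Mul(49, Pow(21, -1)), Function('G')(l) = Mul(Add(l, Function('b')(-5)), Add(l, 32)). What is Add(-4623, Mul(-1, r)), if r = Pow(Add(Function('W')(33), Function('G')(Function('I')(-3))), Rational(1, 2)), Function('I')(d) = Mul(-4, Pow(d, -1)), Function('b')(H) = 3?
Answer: Add(-4623, Mul(Rational(-1, 3), Pow(1321, Rational(1, 2)))) ≈ -4635.1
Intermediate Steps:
Function('G')(l) = Mul(Add(3, l), Add(32, l)) (Function('G')(l) = Mul(Add(l, 3), Add(l, 32)) = Mul(Add(3, l), Add(32, l)))
Function('W')(A) = Rational(7, 3) (Function('W')(A) = Mul(49, Rational(1, 21)) = Rational(7, 3))
r = Mul(Rational(1, 3), Pow(1321, Rational(1, 2))) (r = Pow(Add(Rational(7, 3), Add(96, Pow(Mul(-4, Pow(-3, -1)), 2), Mul(35, Mul(-4, Pow(-3, -1))))), Rational(1, 2)) = Pow(Add(Rational(7, 3), Add(96, Pow(Mul(-4, Rational(-1, 3)), 2), Mul(35, Mul(-4, Rational(-1, 3))))), Rational(1, 2)) = Pow(Add(Rational(7, 3), Add(96, Pow(Rational(4, 3), 2), Mul(35, Rational(4, 3)))), Rational(1, 2)) = Pow(Add(Rational(7, 3), Add(96, Rational(16, 9), Rational(140, 3))), Rational(1, 2)) = Pow(Add(Rational(7, 3), Rational(1300, 9)), Rational(1, 2)) = Pow(Rational(1321, 9), Rational(1, 2)) = Mul(Rational(1, 3), Pow(1321, Rational(1, 2))) ≈ 12.115)
Add(-4623, Mul(-1, r)) = Add(-4623, Mul(-1, Mul(Rational(1, 3), Pow(1321, Rational(1, 2))))) = Add(-4623, Mul(Rational(-1, 3), Pow(1321, Rational(1, 2))))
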